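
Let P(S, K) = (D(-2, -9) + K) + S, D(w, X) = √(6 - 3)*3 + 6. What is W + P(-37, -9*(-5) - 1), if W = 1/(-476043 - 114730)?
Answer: 7680048/590773 + 3*√3 ≈ 18.196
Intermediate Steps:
W = -1/590773 (W = 1/(-590773) = -1/590773 ≈ -1.6927e-6)
D(w, X) = 6 + 3*√3 (D(w, X) = √3*3 + 6 = 3*√3 + 6 = 6 + 3*√3)
P(S, K) = 6 + K + S + 3*√3 (P(S, K) = ((6 + 3*√3) + K) + S = (6 + K + 3*√3) + S = 6 + K + S + 3*√3)
W + P(-37, -9*(-5) - 1) = -1/590773 + (6 + (-9*(-5) - 1) - 37 + 3*√3) = -1/590773 + (6 + (45 - 1) - 37 + 3*√3) = -1/590773 + (6 + 44 - 37 + 3*√3) = -1/590773 + (13 + 3*√3) = 7680048/590773 + 3*√3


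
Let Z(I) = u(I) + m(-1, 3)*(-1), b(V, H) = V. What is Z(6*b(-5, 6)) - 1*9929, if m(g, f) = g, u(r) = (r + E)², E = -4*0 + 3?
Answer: -9199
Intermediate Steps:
E = 3 (E = 0 + 3 = 3)
u(r) = (3 + r)² (u(r) = (r + 3)² = (3 + r)²)
Z(I) = 1 + (3 + I)² (Z(I) = (3 + I)² - 1*(-1) = (3 + I)² + 1 = 1 + (3 + I)²)
Z(6*b(-5, 6)) - 1*9929 = (1 + (3 + 6*(-5))²) - 1*9929 = (1 + (3 - 30)²) - 9929 = (1 + (-27)²) - 9929 = (1 + 729) - 9929 = 730 - 9929 = -9199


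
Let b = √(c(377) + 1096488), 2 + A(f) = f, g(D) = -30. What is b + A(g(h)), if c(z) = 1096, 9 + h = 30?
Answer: -32 + 4*√68599 ≈ 1015.7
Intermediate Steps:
h = 21 (h = -9 + 30 = 21)
A(f) = -2 + f
b = 4*√68599 (b = √(1096 + 1096488) = √1097584 = 4*√68599 ≈ 1047.7)
b + A(g(h)) = 4*√68599 + (-2 - 30) = 4*√68599 - 32 = -32 + 4*√68599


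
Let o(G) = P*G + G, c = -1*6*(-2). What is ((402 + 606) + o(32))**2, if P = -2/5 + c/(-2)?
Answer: 17438976/25 ≈ 6.9756e+5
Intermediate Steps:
c = 12 (c = -6*(-2) = 12)
P = -32/5 (P = -2/5 + 12/(-2) = -2*1/5 + 12*(-1/2) = -2/5 - 6 = -32/5 ≈ -6.4000)
o(G) = -27*G/5 (o(G) = -32*G/5 + G = -27*G/5)
((402 + 606) + o(32))**2 = ((402 + 606) - 27/5*32)**2 = (1008 - 864/5)**2 = (4176/5)**2 = 17438976/25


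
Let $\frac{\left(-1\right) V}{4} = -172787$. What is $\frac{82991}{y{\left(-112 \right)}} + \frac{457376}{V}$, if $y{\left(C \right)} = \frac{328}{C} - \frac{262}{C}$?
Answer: $- \frac{803023118000}{5701971} \approx -1.4083 \cdot 10^{5}$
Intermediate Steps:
$V = 691148$ ($V = \left(-4\right) \left(-172787\right) = 691148$)
$y{\left(C \right)} = \frac{66}{C}$
$\frac{82991}{y{\left(-112 \right)}} + \frac{457376}{V} = \frac{82991}{66 \frac{1}{-112}} + \frac{457376}{691148} = \frac{82991}{66 \left(- \frac{1}{112}\right)} + 457376 \cdot \frac{1}{691148} = \frac{82991}{- \frac{33}{56}} + \frac{114344}{172787} = 82991 \left(- \frac{56}{33}\right) + \frac{114344}{172787} = - \frac{4647496}{33} + \frac{114344}{172787} = - \frac{803023118000}{5701971}$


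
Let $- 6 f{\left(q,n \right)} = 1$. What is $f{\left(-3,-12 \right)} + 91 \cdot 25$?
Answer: $\frac{13649}{6} \approx 2274.8$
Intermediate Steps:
$f{\left(q,n \right)} = - \frac{1}{6}$ ($f{\left(q,n \right)} = \left(- \frac{1}{6}\right) 1 = - \frac{1}{6}$)
$f{\left(-3,-12 \right)} + 91 \cdot 25 = - \frac{1}{6} + 91 \cdot 25 = - \frac{1}{6} + 2275 = \frac{13649}{6}$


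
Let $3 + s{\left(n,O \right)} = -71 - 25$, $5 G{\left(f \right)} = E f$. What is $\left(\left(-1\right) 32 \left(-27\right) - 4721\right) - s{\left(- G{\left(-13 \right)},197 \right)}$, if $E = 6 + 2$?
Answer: $-3758$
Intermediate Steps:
$E = 8$
$G{\left(f \right)} = \frac{8 f}{5}$
$s{\left(n,O \right)} = -99$ ($s{\left(n,O \right)} = -3 - 96 = -99$)
$\left(\left(-1\right) 32 \left(-27\right) - 4721\right) - s{\left(- G{\left(-13 \right)},197 \right)} = \left(\left(-1\right) 32 \left(-27\right) - 4721\right) - -99 = \left(\left(-32\right) \left(-27\right) - 4721\right) + 99 = \left(864 - 4721\right) + 99 = -3857 + 99 = -3758$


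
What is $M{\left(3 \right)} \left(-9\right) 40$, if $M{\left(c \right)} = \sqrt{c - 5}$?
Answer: $- 360 i \sqrt{2} \approx - 509.12 i$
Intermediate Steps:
$M{\left(c \right)} = \sqrt{-5 + c}$
$M{\left(3 \right)} \left(-9\right) 40 = \sqrt{-5 + 3} \left(-9\right) 40 = \sqrt{-2} \left(-9\right) 40 = i \sqrt{2} \left(-9\right) 40 = - 9 i \sqrt{2} \cdot 40 = - 360 i \sqrt{2}$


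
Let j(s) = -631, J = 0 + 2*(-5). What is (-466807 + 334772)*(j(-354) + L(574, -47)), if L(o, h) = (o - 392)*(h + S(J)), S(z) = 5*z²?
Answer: -10802443525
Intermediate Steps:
J = -10 (J = 0 - 10 = -10)
L(o, h) = (-392 + o)*(500 + h) (L(o, h) = (o - 392)*(h + 5*(-10)²) = (-392 + o)*(h + 5*100) = (-392 + o)*(h + 500) = (-392 + o)*(500 + h))
(-466807 + 334772)*(j(-354) + L(574, -47)) = (-466807 + 334772)*(-631 + (-196000 - 392*(-47) + 500*574 - 47*574)) = -132035*(-631 + (-196000 + 18424 + 287000 - 26978)) = -132035*(-631 + 82446) = -132035*81815 = -10802443525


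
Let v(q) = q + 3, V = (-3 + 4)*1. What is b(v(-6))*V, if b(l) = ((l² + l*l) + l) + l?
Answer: 12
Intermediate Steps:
V = 1 (V = 1*1 = 1)
v(q) = 3 + q
b(l) = 2*l + 2*l² (b(l) = ((l² + l²) + l) + l = (2*l² + l) + l = (l + 2*l²) + l = 2*l + 2*l²)
b(v(-6))*V = (2*(3 - 6)*(1 + (3 - 6)))*1 = (2*(-3)*(1 - 3))*1 = (2*(-3)*(-2))*1 = 12*1 = 12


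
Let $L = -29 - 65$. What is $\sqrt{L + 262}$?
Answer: $2 \sqrt{42} \approx 12.961$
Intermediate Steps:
$L = -94$
$\sqrt{L + 262} = \sqrt{-94 + 262} = \sqrt{168} = 2 \sqrt{42}$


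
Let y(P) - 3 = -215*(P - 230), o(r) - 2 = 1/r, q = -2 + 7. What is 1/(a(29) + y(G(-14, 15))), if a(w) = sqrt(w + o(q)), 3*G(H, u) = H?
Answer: 2270535/114562869401 - 18*sqrt(195)/114562869401 ≈ 1.9817e-5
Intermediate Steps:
q = 5
G(H, u) = H/3
o(r) = 2 + 1/r
y(P) = 49453 - 215*P (y(P) = 3 - 215*(P - 230) = 3 - 215*(-230 + P) = 3 + (49450 - 215*P) = 49453 - 215*P)
a(w) = sqrt(11/5 + w) (a(w) = sqrt(w + (2 + 1/5)) = sqrt(w + 11/5) = sqrt(11/5 + w))
1/(a(29) + y(G(-14, 15))) = 1/(sqrt(55 + 25*29)/5 + (49453 - 215*(-14)/3)) = 1/(sqrt(55 + 725)/5 + (49453 - 215*(-14/3))) = 1/(sqrt(780)/5 + (49453 + 3010/3)) = 1/((2*sqrt(195))/5 + 151369/3) = 1/(2*sqrt(195)/5 + 151369/3) = 1/(151369/3 + 2*sqrt(195)/5)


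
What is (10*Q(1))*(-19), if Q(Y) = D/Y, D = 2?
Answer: -380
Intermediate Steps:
Q(Y) = 2/Y
(10*Q(1))*(-19) = (10*(2/1))*(-19) = (10*(2*1))*(-19) = (10*2)*(-19) = 20*(-19) = -380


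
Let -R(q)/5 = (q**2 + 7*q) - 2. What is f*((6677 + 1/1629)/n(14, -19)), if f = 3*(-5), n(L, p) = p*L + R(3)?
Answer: 27192085/110229 ≈ 246.69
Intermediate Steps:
R(q) = 10 - 35*q - 5*q**2 (R(q) = -5*((q**2 + 7*q) - 2) = -5*(-2 + q**2 + 7*q) = 10 - 35*q - 5*q**2)
n(L, p) = -140 + L*p (n(L, p) = p*L + (10 - 35*3 - 5*3**2) = L*p + (10 - 105 - 5*9) = L*p + (10 - 105 - 45) = L*p - 140 = -140 + L*p)
f = -15
f*((6677 + 1/1629)/n(14, -19)) = -15*(6677 + 1/1629)/(-140 + 14*(-19)) = -15*(6677 + 1/1629)/(-140 - 266) = -54384170/(543*(-406)) = -54384170*(-1)/(543*406) = -15*(-5438417/330687) = 27192085/110229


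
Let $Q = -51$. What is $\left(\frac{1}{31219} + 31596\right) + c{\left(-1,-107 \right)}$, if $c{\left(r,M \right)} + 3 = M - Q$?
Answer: $\frac{984553604}{31219} \approx 31537.0$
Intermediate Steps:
$c{\left(r,M \right)} = 48 + M$ ($c{\left(r,M \right)} = -3 + \left(M - -51\right) = -3 + \left(M + 51\right) = -3 + \left(51 + M\right) = 48 + M$)
$\left(\frac{1}{31219} + 31596\right) + c{\left(-1,-107 \right)} = \left(\frac{1}{31219} + 31596\right) + \left(48 - 107\right) = \left(\frac{1}{31219} + 31596\right) - 59 = \frac{986395525}{31219} - 59 = \frac{984553604}{31219}$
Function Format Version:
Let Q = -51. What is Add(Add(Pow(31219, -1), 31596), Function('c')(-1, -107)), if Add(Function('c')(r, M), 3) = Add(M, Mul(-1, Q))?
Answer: Rational(984553604, 31219) ≈ 31537.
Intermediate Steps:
Function('c')(r, M) = Add(48, M) (Function('c')(r, M) = Add(-3, Add(M, Mul(-1, -51))) = Add(-3, Add(M, 51)) = Add(-3, Add(51, M)) = Add(48, M))
Add(Add(Pow(31219, -1), 31596), Function('c')(-1, -107)) = Add(Add(Pow(31219, -1), 31596), Add(48, -107)) = Add(Add(Rational(1, 31219), 31596), -59) = Add(Rational(986395525, 31219), -59) = Rational(984553604, 31219)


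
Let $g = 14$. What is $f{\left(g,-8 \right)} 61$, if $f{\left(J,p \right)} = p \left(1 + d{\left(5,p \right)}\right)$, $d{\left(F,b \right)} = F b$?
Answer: $19032$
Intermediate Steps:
$f{\left(J,p \right)} = p \left(1 + 5 p\right)$
$f{\left(g,-8 \right)} 61 = - 8 \left(1 + 5 \left(-8\right)\right) 61 = - 8 \left(1 - 40\right) 61 = \left(-8\right) \left(-39\right) 61 = 312 \cdot 61 = 19032$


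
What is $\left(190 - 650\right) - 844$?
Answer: $-1304$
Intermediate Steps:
$\left(190 - 650\right) - 844 = -460 - 844 = -1304$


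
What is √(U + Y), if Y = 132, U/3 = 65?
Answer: √327 ≈ 18.083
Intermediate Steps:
U = 195 (U = 3*65 = 195)
√(U + Y) = √(195 + 132) = √327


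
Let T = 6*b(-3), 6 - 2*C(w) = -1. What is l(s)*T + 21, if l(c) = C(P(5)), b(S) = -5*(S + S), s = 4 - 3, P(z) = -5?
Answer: 651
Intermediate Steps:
s = 1
b(S) = -10*S
C(w) = 7/2 (C(w) = 3 - ½*(-1) = 3 + ½ = 7/2)
l(c) = 7/2
T = 180 (T = 6*(-10*(-3)) = 6*30 = 180)
l(s)*T + 21 = (7/2)*180 + 21 = 630 + 21 = 651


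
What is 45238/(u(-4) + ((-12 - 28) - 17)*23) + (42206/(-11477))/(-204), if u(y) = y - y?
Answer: -255702317/7414142 ≈ -34.488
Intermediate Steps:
u(y) = 0
45238/(u(-4) + ((-12 - 28) - 17)*23) + (42206/(-11477))/(-204) = 45238/(0 + ((-12 - 28) - 17)*23) + (42206/(-11477))/(-204) = 45238/(0 + (-40 - 17)*23) + (42206*(-1/11477))*(-1/204) = 45238/(0 - 57*23) - 42206/11477*(-1/204) = 45238/(0 - 1311) + 21103/1170654 = 45238/(-1311) + 21103/1170654 = 45238*(-1/1311) + 21103/1170654 = -45238/1311 + 21103/1170654 = -255702317/7414142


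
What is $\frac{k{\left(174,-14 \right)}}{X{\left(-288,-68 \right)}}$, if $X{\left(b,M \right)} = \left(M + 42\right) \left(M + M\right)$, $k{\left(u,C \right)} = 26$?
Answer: $\frac{1}{136} \approx 0.0073529$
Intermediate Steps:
$X{\left(b,M \right)} = 2 M \left(42 + M\right)$ ($X{\left(b,M \right)} = \left(42 + M\right) 2 M = 2 M \left(42 + M\right)$)
$\frac{k{\left(174,-14 \right)}}{X{\left(-288,-68 \right)}} = \frac{26}{2 \left(-68\right) \left(42 - 68\right)} = \frac{26}{2 \left(-68\right) \left(-26\right)} = \frac{26}{3536} = 26 \cdot \frac{1}{3536} = \frac{1}{136}$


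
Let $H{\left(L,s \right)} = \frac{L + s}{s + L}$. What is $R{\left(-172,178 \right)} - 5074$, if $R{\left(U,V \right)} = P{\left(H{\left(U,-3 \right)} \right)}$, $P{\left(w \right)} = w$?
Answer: $-5073$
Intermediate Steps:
$H{\left(L,s \right)} = 1$ ($H{\left(L,s \right)} = \frac{L + s}{L + s} = 1$)
$R{\left(U,V \right)} = 1$
$R{\left(-172,178 \right)} - 5074 = 1 - 5074 = -5073$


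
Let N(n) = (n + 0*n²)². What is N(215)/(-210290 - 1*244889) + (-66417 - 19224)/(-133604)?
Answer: 32806139839/60813735116 ≈ 0.53945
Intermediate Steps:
N(n) = n² (N(n) = (n + 0)² = n²)
N(215)/(-210290 - 1*244889) + (-66417 - 19224)/(-133604) = 215²/(-210290 - 1*244889) + (-66417 - 19224)/(-133604) = 46225/(-210290 - 244889) - 85641*(-1/133604) = 46225/(-455179) + 85641/133604 = 46225*(-1/455179) + 85641/133604 = -46225/455179 + 85641/133604 = 32806139839/60813735116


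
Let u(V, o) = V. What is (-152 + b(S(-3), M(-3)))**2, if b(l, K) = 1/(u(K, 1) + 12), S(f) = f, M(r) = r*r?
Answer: 10182481/441 ≈ 23090.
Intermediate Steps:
M(r) = r**2
b(l, K) = 1/(12 + K) (b(l, K) = 1/(K + 12) = 1/(12 + K))
(-152 + b(S(-3), M(-3)))**2 = (-152 + 1/(12 + (-3)**2))**2 = (-152 + 1/(12 + 9))**2 = (-152 + 1/21)**2 = (-3191/21)**2 = 10182481/441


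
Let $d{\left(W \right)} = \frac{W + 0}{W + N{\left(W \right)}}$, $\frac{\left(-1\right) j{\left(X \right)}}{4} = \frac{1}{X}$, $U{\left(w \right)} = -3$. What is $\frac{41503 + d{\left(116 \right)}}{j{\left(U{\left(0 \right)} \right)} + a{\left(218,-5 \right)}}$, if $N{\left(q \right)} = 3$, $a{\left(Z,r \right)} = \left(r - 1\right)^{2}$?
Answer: $\frac{14816919}{13328} \approx 1111.7$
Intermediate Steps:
$a{\left(Z,r \right)} = \left(-1 + r\right)^{2}$
$j{\left(X \right)} = - \frac{4}{X}$
$d{\left(W \right)} = \frac{W}{3 + W}$ ($d{\left(W \right)} = \frac{W + 0}{W + 3} = \frac{W}{3 + W}$)
$\frac{41503 + d{\left(116 \right)}}{j{\left(U{\left(0 \right)} \right)} + a{\left(218,-5 \right)}} = \frac{41503 + \frac{116}{3 + 116}}{- \frac{4}{-3} + \left(-1 - 5\right)^{2}} = \frac{41503 + \frac{116}{119}}{\left(-4\right) \left(- \frac{1}{3}\right) + \left(-6\right)^{2}} = \frac{41503 + 116 \cdot \frac{1}{119}}{\frac{4}{3} + 36} = \frac{41503 + \frac{116}{119}}{\frac{112}{3}} = \frac{4938973}{119} \cdot \frac{3}{112} = \frac{14816919}{13328}$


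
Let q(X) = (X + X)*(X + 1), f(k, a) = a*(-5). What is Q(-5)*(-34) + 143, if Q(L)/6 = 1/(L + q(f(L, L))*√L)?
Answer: 80556973/563335 + 3536*I*√5/112667 ≈ 143.0 + 0.070178*I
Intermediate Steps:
f(k, a) = -5*a
q(X) = 2*X*(1 + X) (q(X) = (2*X)*(1 + X) = 2*X*(1 + X))
Q(L) = 6/(L - 10*L^(3/2)*(1 - 5*L)) (Q(L) = 6/(L + (2*(-5*L)*(1 - 5*L))*√L) = 6/(L + (-10*L*(1 - 5*L))*√L) = 6/(L - 10*L^(3/2)*(1 - 5*L)))
Q(-5)*(-34) + 143 = (6/(-5 + 10*(-5)^(3/2)*(-1 + 5*(-5))))*(-34) + 143 = (6/(-5 + 10*(-5*I*√5)*(-1 - 25)))*(-34) + 143 = (6/(-5 + 10*(-5*I*√5)*(-26)))*(-34) + 143 = (6/(-5 + 1300*I*√5))*(-34) + 143 = -204/(-5 + 1300*I*√5) + 143 = 143 - 204/(-5 + 1300*I*√5)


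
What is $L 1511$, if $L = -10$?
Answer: $-15110$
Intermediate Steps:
$L 1511 = \left(-10\right) 1511 = -15110$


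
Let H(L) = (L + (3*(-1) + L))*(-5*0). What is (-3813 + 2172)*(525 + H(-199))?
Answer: -861525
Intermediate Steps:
H(L) = 0 (H(L) = (L + (-3 + L))*0 = (-3 + 2*L)*0 = 0)
(-3813 + 2172)*(525 + H(-199)) = (-3813 + 2172)*(525 + 0) = -1641*525 = -861525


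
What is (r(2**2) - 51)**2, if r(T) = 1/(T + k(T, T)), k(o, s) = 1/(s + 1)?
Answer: 1136356/441 ≈ 2576.8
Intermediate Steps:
k(o, s) = 1/(1 + s)
r(T) = 1/(T + 1/(1 + T))
(r(2**2) - 51)**2 = ((1 + 2**2)/(1 + 2**2*(1 + 2**2)) - 51)**2 = ((1 + 4)/(1 + 4*(1 + 4)) - 51)**2 = (5/(1 + 4*5) - 51)**2 = (5/(1 + 20) - 51)**2 = (5/21 - 51)**2 = (-1066/21)**2 = 1136356/441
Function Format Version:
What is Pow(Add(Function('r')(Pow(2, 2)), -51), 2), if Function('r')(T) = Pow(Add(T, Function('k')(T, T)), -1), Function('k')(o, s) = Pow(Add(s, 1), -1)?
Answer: Rational(1136356, 441) ≈ 2576.8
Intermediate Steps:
Function('k')(o, s) = Pow(Add(1, s), -1)
Function('r')(T) = Pow(Add(T, Pow(Add(1, T), -1)), -1)
Pow(Add(Function('r')(Pow(2, 2)), -51), 2) = Pow(Add(Mul(Pow(Add(1, Mul(Pow(2, 2), Add(1, Pow(2, 2)))), -1), Add(1, Pow(2, 2))), -51), 2) = Pow(Add(Mul(Pow(Add(1, Mul(4, Add(1, 4))), -1), Add(1, 4)), -51), 2) = Pow(Add(Mul(Pow(Add(1, Mul(4, 5)), -1), 5), -51), 2) = Pow(Add(Mul(Pow(Add(1, 20), -1), 5), -51), 2) = Pow(Add(Mul(Pow(21, -1), 5), -51), 2) = Pow(Add(Mul(Rational(1, 21), 5), -51), 2) = Pow(Add(Rational(5, 21), -51), 2) = Pow(Rational(-1066, 21), 2) = Rational(1136356, 441)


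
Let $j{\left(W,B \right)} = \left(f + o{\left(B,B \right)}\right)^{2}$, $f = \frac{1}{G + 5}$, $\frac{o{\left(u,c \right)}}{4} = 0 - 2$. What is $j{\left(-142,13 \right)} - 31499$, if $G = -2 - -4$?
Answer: $- \frac{1540426}{49} \approx -31437.0$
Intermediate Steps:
$G = 2$ ($G = -2 + 4 = 2$)
$o{\left(u,c \right)} = -8$ ($o{\left(u,c \right)} = 4 \left(0 - 2\right) = 4 \left(-2\right) = -8$)
$f = \frac{1}{7}$ ($f = \frac{1}{2 + 5} = \frac{1}{7} \approx 0.14286$)
$j{\left(W,B \right)} = \frac{3025}{49}$ ($j{\left(W,B \right)} = \left(\frac{1}{7} - 8\right)^{2} = \left(- \frac{55}{7}\right)^{2} = \frac{3025}{49}$)
$j{\left(-142,13 \right)} - 31499 = \frac{3025}{49} - 31499 = - \frac{1540426}{49}$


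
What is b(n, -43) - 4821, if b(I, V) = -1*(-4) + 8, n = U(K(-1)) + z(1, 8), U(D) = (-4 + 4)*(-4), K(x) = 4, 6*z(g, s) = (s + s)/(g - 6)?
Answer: -4809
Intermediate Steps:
z(g, s) = s/(3*(-6 + g)) (z(g, s) = ((s + s)/(g - 6))/6 = ((2*s)/(-6 + g))/6 = (2*s/(-6 + g))/6 = s/(3*(-6 + g)))
U(D) = 0 (U(D) = 0*(-4) = 0)
n = -8/15 (n = 0 + (⅓)*8/(-6 + 1) = 0 + (⅓)*8/(-5) = 0 + (⅓)*8*(-⅕) = 0 - 8/15 = -8/15 ≈ -0.53333)
b(I, V) = 12 (b(I, V) = 4 + 8 = 12)
b(n, -43) - 4821 = 12 - 4821 = -4809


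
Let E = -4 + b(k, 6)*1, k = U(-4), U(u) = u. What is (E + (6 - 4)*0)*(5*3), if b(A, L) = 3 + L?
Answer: 75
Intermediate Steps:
k = -4
E = 5 (E = -4 + (3 + 6)*1 = -4 + 9*1 = -4 + 9 = 5)
(E + (6 - 4)*0)*(5*3) = (5 + (6 - 4)*0)*(5*3) = (5 + 2*0)*15 = (5 + 0)*15 = 5*15 = 75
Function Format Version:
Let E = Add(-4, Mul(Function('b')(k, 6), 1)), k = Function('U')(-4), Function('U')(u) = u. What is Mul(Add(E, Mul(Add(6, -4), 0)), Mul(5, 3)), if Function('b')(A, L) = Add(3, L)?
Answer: 75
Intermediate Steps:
k = -4
E = 5 (E = Add(-4, Mul(Add(3, 6), 1)) = Add(-4, Mul(9, 1)) = Add(-4, 9) = 5)
Mul(Add(E, Mul(Add(6, -4), 0)), Mul(5, 3)) = Mul(Add(5, Mul(Add(6, -4), 0)), Mul(5, 3)) = Mul(Add(5, Mul(2, 0)), 15) = Mul(Add(5, 0), 15) = Mul(5, 15) = 75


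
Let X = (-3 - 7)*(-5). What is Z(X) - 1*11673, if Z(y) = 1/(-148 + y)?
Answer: -1143955/98 ≈ -11673.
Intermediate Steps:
X = 50 (X = -10*(-5) = 50)
Z(X) - 1*11673 = 1/(-148 + 50) - 1*11673 = 1/(-98) - 11673 = -1/98 - 11673 = -1143955/98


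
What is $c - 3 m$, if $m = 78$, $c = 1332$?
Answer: $1098$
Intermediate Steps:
$c - 3 m = 1332 - 234 = 1098$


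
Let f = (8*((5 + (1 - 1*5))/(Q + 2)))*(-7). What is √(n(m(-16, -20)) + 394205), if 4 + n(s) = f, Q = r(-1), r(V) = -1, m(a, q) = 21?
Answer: √394145 ≈ 627.81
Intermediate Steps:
Q = -1
f = -56 (f = (8*((5 + (1 - 1*5))/(-1 + 2)))*(-7) = (8*((5 + (1 - 5))/1))*(-7) = (8*((5 - 4)*1))*(-7) = (8*(1*1))*(-7) = (8*1)*(-7) = 8*(-7) = -56)
n(s) = -60 (n(s) = -4 - 56 = -60)
√(n(m(-16, -20)) + 394205) = √(-60 + 394205) = √394145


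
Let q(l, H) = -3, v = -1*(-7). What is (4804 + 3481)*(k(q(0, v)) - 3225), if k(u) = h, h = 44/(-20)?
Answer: -26737352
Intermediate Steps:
v = 7
h = -11/5 (h = 44*(-1/20) = -11/5 ≈ -2.2000)
k(u) = -11/5
(4804 + 3481)*(k(q(0, v)) - 3225) = (4804 + 3481)*(-11/5 - 3225) = 8285*(-16136/5) = -26737352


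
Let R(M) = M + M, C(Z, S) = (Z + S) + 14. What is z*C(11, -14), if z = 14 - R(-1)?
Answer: 176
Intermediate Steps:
C(Z, S) = 14 + S + Z (C(Z, S) = (S + Z) + 14 = 14 + S + Z)
R(M) = 2*M
z = 16 (z = 14 - 2*(-1) = 14 - 1*(-2) = 14 + 2 = 16)
z*C(11, -14) = 16*(14 - 14 + 11) = 16*11 = 176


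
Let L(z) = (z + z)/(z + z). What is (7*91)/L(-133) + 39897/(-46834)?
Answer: 29793361/46834 ≈ 636.15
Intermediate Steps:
L(z) = 1 (L(z) = (2*z)/((2*z)) = (2*z)*(1/(2*z)) = 1)
(7*91)/L(-133) + 39897/(-46834) = (7*91)/1 + 39897/(-46834) = 637*1 + 39897*(-1/46834) = 637 - 39897/46834 = 29793361/46834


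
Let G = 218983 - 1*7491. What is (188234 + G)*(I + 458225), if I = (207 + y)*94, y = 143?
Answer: 196315431750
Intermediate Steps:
I = 32900 (I = (207 + 143)*94 = 350*94 = 32900)
G = 211492 (G = 218983 - 7491 = 211492)
(188234 + G)*(I + 458225) = (188234 + 211492)*(32900 + 458225) = 399726*491125 = 196315431750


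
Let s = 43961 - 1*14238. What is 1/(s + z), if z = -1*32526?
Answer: -1/2803 ≈ -0.00035676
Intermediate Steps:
z = -32526
s = 29723 (s = 43961 - 14238 = 29723)
1/(s + z) = 1/(29723 - 32526) = 1/(-2803) = -1/2803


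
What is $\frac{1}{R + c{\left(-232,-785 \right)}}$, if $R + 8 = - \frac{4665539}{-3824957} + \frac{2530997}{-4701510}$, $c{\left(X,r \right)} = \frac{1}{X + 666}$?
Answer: $- \frac{1951163483980095}{14275239695908424} \approx -0.13668$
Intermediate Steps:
$c{\left(X,r \right)} = \frac{1}{666 + X}$
$R = - \frac{131610465108799}{17983073585070}$ ($R = -8 + \left(- \frac{4665539}{-3824957} + \frac{2530997}{-4701510}\right) = -8 + \left(\left(-4665539\right) \left(- \frac{1}{3824957}\right) + 2530997 \left(- \frac{1}{4701510}\right)\right) = -8 + \left(\frac{4665539}{3824957} - \frac{2530997}{4701510}\right) = -8 + \frac{12254123571761}{17983073585070} = - \frac{131610465108799}{17983073585070} \approx -7.3186$)
$\frac{1}{R + c{\left(-232,-785 \right)}} = \frac{1}{- \frac{131610465108799}{17983073585070} + \frac{1}{666 - 232}} = \frac{1}{- \frac{131610465108799}{17983073585070} + \frac{1}{434}} = \frac{1}{- \frac{14275239695908424}{1951163483980095}} = - \frac{1951163483980095}{14275239695908424}$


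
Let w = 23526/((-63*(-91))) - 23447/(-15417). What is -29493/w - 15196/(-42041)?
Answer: -12175907935461685/2322167300857 ≈ -5243.3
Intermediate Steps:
w = 55235777/9820629 (w = 23526/5733 - 23447*(-1/15417) = 23526*(1/5733) + 23447/15417 = 2614/637 + 23447/15417 = 55235777/9820629 ≈ 5.6245)
-29493/w - 15196/(-42041) = -29493/55235777/9820629 - 15196/(-42041) = -29493*9820629/55235777 - 15196*(-1/42041) = -289639811097/55235777 + 15196/42041 = -12175907935461685/2322167300857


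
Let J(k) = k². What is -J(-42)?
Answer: -1764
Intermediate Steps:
-J(-42) = -1*(-42)² = -1*1764 = -1764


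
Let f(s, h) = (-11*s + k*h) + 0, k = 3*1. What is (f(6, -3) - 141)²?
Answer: 46656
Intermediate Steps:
k = 3
f(s, h) = -11*s + 3*h (f(s, h) = (-11*s + 3*h) + 0 = -11*s + 3*h)
(f(6, -3) - 141)² = ((-11*6 + 3*(-3)) - 141)² = ((-66 - 9) - 141)² = (-75 - 141)² = (-216)² = 46656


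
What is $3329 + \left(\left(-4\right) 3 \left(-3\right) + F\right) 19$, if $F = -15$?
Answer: $3728$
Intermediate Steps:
$3329 + \left(\left(-4\right) 3 \left(-3\right) + F\right) 19 = 3329 + \left(\left(-4\right) 3 \left(-3\right) - 15\right) 19 = 3329 + \left(\left(-12\right) \left(-3\right) - 15\right) 19 = 3329 + \left(36 - 15\right) 19 = 3329 + 21 \cdot 19 = 3329 + 399 = 3728$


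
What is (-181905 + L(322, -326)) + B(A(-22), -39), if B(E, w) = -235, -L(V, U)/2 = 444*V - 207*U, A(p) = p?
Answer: -603040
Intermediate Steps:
L(V, U) = -888*V + 414*U (L(V, U) = -2*(444*V - 207*U) = -2*(-207*U + 444*V) = -888*V + 414*U)
(-181905 + L(322, -326)) + B(A(-22), -39) = (-181905 + (-888*322 + 414*(-326))) - 235 = (-181905 + (-285936 - 134964)) - 235 = (-181905 - 420900) - 235 = -602805 - 235 = -603040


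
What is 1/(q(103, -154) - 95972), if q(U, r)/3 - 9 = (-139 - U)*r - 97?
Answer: 1/15568 ≈ 6.4234e-5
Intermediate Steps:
q(U, r) = -264 + 3*r*(-139 - U) (q(U, r) = 27 + 3*((-139 - U)*r - 97) = 27 + 3*(r*(-139 - U) - 97) = 27 + 3*(-97 + r*(-139 - U)) = 27 + (-291 + 3*r*(-139 - U)) = -264 + 3*r*(-139 - U))
1/(q(103, -154) - 95972) = 1/((-264 - 417*(-154) - 3*103*(-154)) - 95972) = 1/((-264 + 64218 + 47586) - 95972) = 1/(111540 - 95972) = 1/15568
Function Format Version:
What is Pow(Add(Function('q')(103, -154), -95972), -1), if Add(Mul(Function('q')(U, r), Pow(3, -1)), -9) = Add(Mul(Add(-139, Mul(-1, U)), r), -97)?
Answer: Rational(1, 15568) ≈ 6.4234e-5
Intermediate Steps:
Function('q')(U, r) = Add(-264, Mul(3, r, Add(-139, Mul(-1, U)))) (Function('q')(U, r) = Add(27, Mul(3, Add(Mul(Add(-139, Mul(-1, U)), r), -97))) = Add(27, Mul(3, Add(Mul(r, Add(-139, Mul(-1, U))), -97))) = Add(27, Mul(3, Add(-97, Mul(r, Add(-139, Mul(-1, U)))))) = Add(27, Add(-291, Mul(3, r, Add(-139, Mul(-1, U))))) = Add(-264, Mul(3, r, Add(-139, Mul(-1, U)))))
Pow(Add(Function('q')(103, -154), -95972), -1) = Pow(Add(Add(-264, Mul(-417, -154), Mul(-3, 103, -154)), -95972), -1) = Pow(Add(Add(-264, 64218, 47586), -95972), -1) = Pow(Add(111540, -95972), -1) = Pow(15568, -1) = Rational(1, 15568)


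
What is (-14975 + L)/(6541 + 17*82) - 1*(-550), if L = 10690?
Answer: 871993/1587 ≈ 549.46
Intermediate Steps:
(-14975 + L)/(6541 + 17*82) - 1*(-550) = (-14975 + 10690)/(6541 + 17*82) - 1*(-550) = -4285/(6541 + 1394) + 550 = -4285/7935 + 550 = -4285*1/7935 + 550 = -857/1587 + 550 = 871993/1587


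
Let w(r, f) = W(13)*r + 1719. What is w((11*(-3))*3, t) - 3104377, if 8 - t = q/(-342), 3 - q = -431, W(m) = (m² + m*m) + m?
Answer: -3137407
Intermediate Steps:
W(m) = m + 2*m² (W(m) = (m² + m²) + m = 2*m² + m = m + 2*m²)
q = 434 (q = 3 - 1*(-431) = 3 + 431 = 434)
t = 1585/171 (t = 8 - 434/(-342) = 8 - 434*(-1)/342 = 8 - 1*(-217/171) = 8 + 217/171 = 1585/171 ≈ 9.2690)
w(r, f) = 1719 + 351*r (w(r, f) = (13*(1 + 2*13))*r + 1719 = (13*(1 + 26))*r + 1719 = (13*27)*r + 1719 = 351*r + 1719 = 1719 + 351*r)
w((11*(-3))*3, t) - 3104377 = (1719 + 351*((11*(-3))*3)) - 3104377 = (1719 + 351*(-33*3)) - 3104377 = (1719 + 351*(-99)) - 3104377 = (1719 - 34749) - 3104377 = -33030 - 3104377 = -3137407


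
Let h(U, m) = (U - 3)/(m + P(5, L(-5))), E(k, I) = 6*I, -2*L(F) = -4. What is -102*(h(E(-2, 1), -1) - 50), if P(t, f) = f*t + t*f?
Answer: 96594/19 ≈ 5083.9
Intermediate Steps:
L(F) = 2 (L(F) = -½*(-4) = 2)
P(t, f) = 2*f*t (P(t, f) = f*t + f*t = 2*f*t)
h(U, m) = (-3 + U)/(20 + m) (h(U, m) = (U - 3)/(m + 2*2*5) = (-3 + U)/(m + 20) = (-3 + U)/(20 + m))
-102*(h(E(-2, 1), -1) - 50) = -102*((-3 + 6*1)/(20 - 1) - 50) = -102*((-3 + 6)/19 - 50) = -102*((1/19)*3 - 50) = -102*(3/19 - 50) = -102*(-947/19) = 96594/19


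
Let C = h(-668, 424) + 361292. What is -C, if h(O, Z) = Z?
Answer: -361716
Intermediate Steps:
C = 361716 (C = 424 + 361292 = 361716)
-C = -1*361716 = -361716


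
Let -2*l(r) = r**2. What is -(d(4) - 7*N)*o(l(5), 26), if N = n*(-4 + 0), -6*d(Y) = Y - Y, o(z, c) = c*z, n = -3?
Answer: -27300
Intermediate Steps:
l(r) = -r**2/2
d(Y) = 0 (d(Y) = -(Y - Y)/6 = -1/6*0 = 0)
N = 12 (N = -3*(-4 + 0) = -3*(-4) = 12)
-(d(4) - 7*N)*o(l(5), 26) = -(0 - 7*12)*26*(-1/2*5**2) = -(0 - 84)*26*(-1/2*25) = -(-84)*26*(-25/2) = -(-84)*(-325) = -1*27300 = -27300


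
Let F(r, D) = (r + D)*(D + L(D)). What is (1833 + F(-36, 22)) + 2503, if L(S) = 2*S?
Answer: 3412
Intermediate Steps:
F(r, D) = 3*D*(D + r) (F(r, D) = (r + D)*(D + 2*D) = (D + r)*(3*D) = 3*D*(D + r))
(1833 + F(-36, 22)) + 2503 = (1833 + 3*22*(22 - 36)) + 2503 = (1833 + 3*22*(-14)) + 2503 = (1833 - 924) + 2503 = 909 + 2503 = 3412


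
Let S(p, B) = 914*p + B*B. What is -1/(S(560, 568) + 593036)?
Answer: -1/1427500 ≈ -7.0053e-7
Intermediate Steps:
S(p, B) = B² + 914*p (S(p, B) = 914*p + B² = B² + 914*p)
-1/(S(560, 568) + 593036) = -1/((568² + 914*560) + 593036) = -1/((322624 + 511840) + 593036) = -1/(834464 + 593036) = -1/1427500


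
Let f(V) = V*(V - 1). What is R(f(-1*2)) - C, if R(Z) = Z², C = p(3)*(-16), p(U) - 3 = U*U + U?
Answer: 276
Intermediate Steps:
p(U) = 3 + U + U² (p(U) = 3 + (U*U + U) = 3 + (U² + U) = 3 + (U + U²) = 3 + U + U²)
f(V) = V*(-1 + V)
C = -240 (C = (3 + 3 + 3²)*(-16) = (3 + 3 + 9)*(-16) = 15*(-16) = -240)
R(f(-1*2)) - C = ((-1*2)*(-1 - 1*2))² - 1*(-240) = (-2*(-1 - 2))² + 240 = (-2*(-3))² + 240 = 6² + 240 = 36 + 240 = 276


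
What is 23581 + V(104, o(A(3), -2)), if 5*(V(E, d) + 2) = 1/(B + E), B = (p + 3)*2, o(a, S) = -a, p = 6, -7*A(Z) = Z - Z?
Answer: 14383191/610 ≈ 23579.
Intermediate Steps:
A(Z) = 0 (A(Z) = -(Z - Z)/7 = -⅐*0 = 0)
B = 18 (B = (6 + 3)*2 = 9*2 = 18)
V(E, d) = -2 + 1/(5*(18 + E))
23581 + V(104, o(A(3), -2)) = 23581 + (-179 - 10*104)/(5*(18 + 104)) = 23581 + (⅕)*(-179 - 1040)/122 = 23581 + (⅕)*(1/122)*(-1219) = 23581 - 1219/610 = 14383191/610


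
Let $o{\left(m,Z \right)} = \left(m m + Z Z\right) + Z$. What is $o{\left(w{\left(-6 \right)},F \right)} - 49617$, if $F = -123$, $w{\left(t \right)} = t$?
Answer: $-34575$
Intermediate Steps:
$o{\left(m,Z \right)} = Z + Z^{2} + m^{2}$ ($o{\left(m,Z \right)} = \left(m^{2} + Z^{2}\right) + Z = \left(Z^{2} + m^{2}\right) + Z = Z + Z^{2} + m^{2}$)
$o{\left(w{\left(-6 \right)},F \right)} - 49617 = \left(-123 + \left(-123\right)^{2} + \left(-6\right)^{2}\right) - 49617 = \left(-123 + 15129 + 36\right) - 49617 = 15042 - 49617 = -34575$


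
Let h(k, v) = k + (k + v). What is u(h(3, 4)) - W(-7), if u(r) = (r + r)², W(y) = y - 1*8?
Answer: 415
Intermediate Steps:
W(y) = -8 + y (W(y) = y - 8 = -8 + y)
h(k, v) = v + 2*k
u(r) = 4*r² (u(r) = (2*r)² = 4*r²)
u(h(3, 4)) - W(-7) = 4*(4 + 2*3)² - (-8 - 7) = 4*(4 + 6)² - 1*(-15) = 4*10² + 15 = 4*100 + 15 = 400 + 15 = 415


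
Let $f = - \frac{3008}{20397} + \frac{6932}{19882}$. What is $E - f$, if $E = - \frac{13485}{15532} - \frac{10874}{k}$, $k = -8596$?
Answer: $\frac{1323921757622197}{6767997148548636} \approx 0.19562$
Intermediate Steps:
$E = \frac{13244477}{33378268}$ ($E = - \frac{13485}{15532} - \frac{10874}{-8596} = \left(-13485\right) \frac{1}{15532} - - \frac{5437}{4298} = - \frac{13485}{15532} + \frac{5437}{4298} = \frac{13244477}{33378268} \approx 0.3968$)
$f = \frac{40793474}{202766577}$ ($f = \left(-3008\right) \frac{1}{20397} + 6932 \cdot \frac{1}{19882} = - \frac{3008}{20397} + \frac{3466}{9941} = \frac{40793474}{202766577} \approx 0.20118$)
$E - f = \frac{13244477}{33378268} - \frac{40793474}{202766577} = \frac{1323921757622197}{6767997148548636}$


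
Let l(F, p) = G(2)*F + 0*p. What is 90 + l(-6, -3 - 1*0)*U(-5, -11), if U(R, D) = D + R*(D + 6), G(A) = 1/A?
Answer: 48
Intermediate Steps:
U(R, D) = D + R*(6 + D)
l(F, p) = F/2 (l(F, p) = F/2 + 0*p = F/2 + 0 = F/2)
90 + l(-6, -3 - 1*0)*U(-5, -11) = 90 + ((½)*(-6))*(-11 + 6*(-5) - 11*(-5)) = 90 - 3*(-11 - 30 + 55) = 90 - 3*14 = 90 - 42 = 48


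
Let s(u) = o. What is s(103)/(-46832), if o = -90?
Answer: 45/23416 ≈ 0.0019218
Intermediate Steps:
s(u) = -90
s(103)/(-46832) = -90/(-46832) = -90*(-1/46832) = 45/23416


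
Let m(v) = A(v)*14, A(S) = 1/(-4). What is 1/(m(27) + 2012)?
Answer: 2/4017 ≈ 0.00049788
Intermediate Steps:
A(S) = -¼
m(v) = -7/2 (m(v) = -¼*14 = -7/2)
1/(m(27) + 2012) = 1/(-7/2 + 2012) = 1/(4017/2) = 2/4017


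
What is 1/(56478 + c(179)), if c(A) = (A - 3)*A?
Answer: 1/87982 ≈ 1.1366e-5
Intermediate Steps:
c(A) = A*(-3 + A) (c(A) = (-3 + A)*A = A*(-3 + A))
1/(56478 + c(179)) = 1/(56478 + 179*(-3 + 179)) = 1/(56478 + 179*176) = 1/(56478 + 31504) = 1/87982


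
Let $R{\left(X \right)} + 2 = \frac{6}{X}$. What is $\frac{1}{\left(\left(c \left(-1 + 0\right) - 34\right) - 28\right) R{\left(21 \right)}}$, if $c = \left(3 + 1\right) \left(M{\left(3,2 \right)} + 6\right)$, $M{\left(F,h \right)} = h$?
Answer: $\frac{7}{1128} \approx 0.0062057$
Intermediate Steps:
$R{\left(X \right)} = -2 + \frac{6}{X}$
$c = 32$ ($c = \left(3 + 1\right) \left(2 + 6\right) = 4 \cdot 8 = 32$)
$\frac{1}{\left(\left(c \left(-1 + 0\right) - 34\right) - 28\right) R{\left(21 \right)}} = \frac{1}{\left(\left(32 \left(-1 + 0\right) - 34\right) - 28\right) \left(-2 + \frac{6}{21}\right)} = \frac{1}{\left(\left(32 \left(-1\right) - 34\right) - 28\right) \left(-2 + 6 \cdot \frac{1}{21}\right)} = \frac{1}{\left(\left(-32 - 34\right) - 28\right) \left(-2 + \frac{2}{7}\right)} = \frac{1}{\left(-66 - 28\right) \left(- \frac{12}{7}\right)} = \frac{1}{\left(-94\right) \left(- \frac{12}{7}\right)} = \frac{1}{\frac{1128}{7}} = \frac{7}{1128}$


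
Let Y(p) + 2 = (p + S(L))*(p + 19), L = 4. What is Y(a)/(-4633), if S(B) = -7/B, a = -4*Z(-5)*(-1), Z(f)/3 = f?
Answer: -10119/18532 ≈ -0.54603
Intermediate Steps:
Z(f) = 3*f
a = -60 (a = -12*(-5)*(-1) = -4*(-15)*(-1) = 60*(-1) = -60)
Y(p) = -2 + (19 + p)*(-7/4 + p) (Y(p) = -2 + (p - 7/4)*(p + 19) = -2 + (p - 7*¼)*(19 + p) = -2 + (p - 7/4)*(19 + p) = -2 + (-7/4 + p)*(19 + p) = -2 + (19 + p)*(-7/4 + p))
Y(a)/(-4633) = (-141/4 + (-60)² + (69/4)*(-60))/(-4633) = (-141/4 + 3600 - 1035)*(-1/4633) = (10119/4)*(-1/4633) = -10119/18532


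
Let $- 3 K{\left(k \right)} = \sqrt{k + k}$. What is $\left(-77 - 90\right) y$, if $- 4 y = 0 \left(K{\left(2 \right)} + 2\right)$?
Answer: $0$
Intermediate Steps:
$K{\left(k \right)} = - \frac{\sqrt{2} \sqrt{k}}{3}$ ($K{\left(k \right)} = - \frac{\sqrt{k + k}}{3} = - \frac{\sqrt{2 k}}{3} = - \frac{\sqrt{2} \sqrt{k}}{3}$)
$y = 0$ ($y = - \frac{0 \left(- \frac{\sqrt{2} \sqrt{2}}{3} + 2\right)}{4} = - \frac{0 \left(- \frac{2}{3} + 2\right)}{4} = - \frac{0 \cdot \frac{4}{3}}{4} = \left(- \frac{1}{4}\right) 0 = 0$)
$\left(-77 - 90\right) y = \left(-77 - 90\right) 0 = \left(-167\right) 0 = 0$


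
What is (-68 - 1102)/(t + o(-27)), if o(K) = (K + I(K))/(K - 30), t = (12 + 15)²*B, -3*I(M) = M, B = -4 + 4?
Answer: -3705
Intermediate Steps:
B = 0
I(M) = -M/3
t = 0 (t = (12 + 15)²*0 = 27²*0 = 729*0 = 0)
o(K) = 2*K/(3*(-30 + K)) (o(K) = (K - K/3)/(K - 30) = (2*K/3)/(-30 + K) = 2*K/(3*(-30 + K)))
(-68 - 1102)/(t + o(-27)) = (-68 - 1102)/(0 + (⅔)*(-27)/(-30 - 27)) = -1170/(0 + (⅔)*(-27)/(-57)) = -1170/(0 + (⅔)*(-27)*(-1/57)) = -1170/(0 + 6/19) = -1170/6/19 = -1170*19/6 = -3705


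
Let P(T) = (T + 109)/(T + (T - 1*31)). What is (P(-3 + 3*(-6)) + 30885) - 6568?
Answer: 1775053/73 ≈ 24316.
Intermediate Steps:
P(T) = (109 + T)/(-31 + 2*T) (P(T) = (109 + T)/(T + (T - 31)) = (109 + T)/(T + (-31 + T)) = (109 + T)/(-31 + 2*T))
(P(-3 + 3*(-6)) + 30885) - 6568 = ((109 + (-3 + 3*(-6)))/(-31 + 2*(-3 + 3*(-6))) + 30885) - 6568 = ((109 + (-3 - 18))/(-31 + 2*(-3 - 18)) + 30885) - 6568 = ((109 - 21)/(-31 + 2*(-21)) + 30885) - 6568 = (88/(-31 - 42) + 30885) - 6568 = (88/(-73) + 30885) - 6568 = (-1/73*88 + 30885) - 6568 = (-88/73 + 30885) - 6568 = 2254517/73 - 6568 = 1775053/73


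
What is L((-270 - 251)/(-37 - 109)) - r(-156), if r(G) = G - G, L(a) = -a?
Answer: -521/146 ≈ -3.5685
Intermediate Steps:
r(G) = 0
L((-270 - 251)/(-37 - 109)) - r(-156) = -(-270 - 251)/(-37 - 109) - 1*0 = -(-521)/(-146) + 0 = -(-521)*(-1)/146 + 0 = -1*521/146 + 0 = -521/146 + 0 = -521/146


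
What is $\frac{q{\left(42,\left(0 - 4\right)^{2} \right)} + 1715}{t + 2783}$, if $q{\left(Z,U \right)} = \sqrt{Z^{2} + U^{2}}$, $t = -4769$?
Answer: $- \frac{1715}{1986} - \frac{\sqrt{505}}{993} \approx -0.88618$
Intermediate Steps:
$q{\left(Z,U \right)} = \sqrt{U^{2} + Z^{2}}$
$\frac{q{\left(42,\left(0 - 4\right)^{2} \right)} + 1715}{t + 2783} = \frac{\sqrt{\left(\left(0 - 4\right)^{2}\right)^{2} + 42^{2}} + 1715}{-4769 + 2783} = \frac{\sqrt{\left(\left(-4\right)^{2}\right)^{2} + 1764} + 1715}{-1986} = \left(\sqrt{16^{2} + 1764} + 1715\right) \left(- \frac{1}{1986}\right) = \left(\sqrt{256 + 1764} + 1715\right) \left(- \frac{1}{1986}\right) = \left(\sqrt{2020} + 1715\right) \left(- \frac{1}{1986}\right) = \left(2 \sqrt{505} + 1715\right) \left(- \frac{1}{1986}\right) = \left(1715 + 2 \sqrt{505}\right) \left(- \frac{1}{1986}\right) = - \frac{1715}{1986} - \frac{\sqrt{505}}{993}$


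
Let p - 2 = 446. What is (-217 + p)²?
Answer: 53361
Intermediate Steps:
p = 448 (p = 2 + 446 = 448)
(-217 + p)² = (-217 + 448)² = 231² = 53361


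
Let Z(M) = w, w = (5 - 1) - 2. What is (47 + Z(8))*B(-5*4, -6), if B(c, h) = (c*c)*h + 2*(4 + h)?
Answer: -117796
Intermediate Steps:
B(c, h) = 8 + 2*h + h*c² (B(c, h) = c²*h + (8 + 2*h) = h*c² + (8 + 2*h) = 8 + 2*h + h*c²)
w = 2 (w = 4 - 2 = 2)
Z(M) = 2
(47 + Z(8))*B(-5*4, -6) = (47 + 2)*(8 + 2*(-6) - 6*(-5*4)²) = 49*(8 - 12 - 6*(-20)²) = 49*(8 - 12 - 6*400) = 49*(8 - 12 - 2400) = 49*(-2404) = -117796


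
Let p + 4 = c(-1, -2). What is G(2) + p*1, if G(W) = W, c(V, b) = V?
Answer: -3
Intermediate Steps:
p = -5 (p = -4 - 1 = -5)
G(2) + p*1 = 2 - 5*1 = 2 - 5 = -3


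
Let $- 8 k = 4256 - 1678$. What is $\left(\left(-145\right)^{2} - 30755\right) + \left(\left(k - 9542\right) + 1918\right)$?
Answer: $- \frac{70705}{4} \approx -17676.0$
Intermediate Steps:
$k = - \frac{1289}{4}$ ($k = - \frac{4256 - 1678}{8} = \left(- \frac{1}{8}\right) 2578 = - \frac{1289}{4} \approx -322.25$)
$\left(\left(-145\right)^{2} - 30755\right) + \left(\left(k - 9542\right) + 1918\right) = \left(\left(-145\right)^{2} - 30755\right) + \left(\left(- \frac{1289}{4} - 9542\right) + 1918\right) = \left(21025 - 30755\right) + \left(- \frac{39457}{4} + 1918\right) = -9730 - \frac{31785}{4} = - \frac{70705}{4}$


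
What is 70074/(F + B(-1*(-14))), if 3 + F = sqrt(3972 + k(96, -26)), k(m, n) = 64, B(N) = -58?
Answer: 474946/35 + 15572*sqrt(1009)/35 ≈ 27702.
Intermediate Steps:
F = -3 + 2*sqrt(1009) (F = -3 + sqrt(3972 + 64) = -3 + sqrt(4036) = -3 + 2*sqrt(1009) ≈ 60.530)
70074/(F + B(-1*(-14))) = 70074/((-3 + 2*sqrt(1009)) - 58) = 70074/(-61 + 2*sqrt(1009))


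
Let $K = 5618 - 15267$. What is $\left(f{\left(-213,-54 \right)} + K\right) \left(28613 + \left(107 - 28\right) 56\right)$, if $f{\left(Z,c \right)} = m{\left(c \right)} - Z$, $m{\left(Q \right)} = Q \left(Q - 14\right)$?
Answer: $-190425268$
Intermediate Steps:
$m{\left(Q \right)} = Q \left(-14 + Q\right)$
$K = -9649$
$f{\left(Z,c \right)} = - Z + c \left(-14 + c\right)$ ($f{\left(Z,c \right)} = c \left(-14 + c\right) - Z = - Z + c \left(-14 + c\right)$)
$\left(f{\left(-213,-54 \right)} + K\right) \left(28613 + \left(107 - 28\right) 56\right) = \left(\left(\left(-1\right) \left(-213\right) - 54 \left(-14 - 54\right)\right) - 9649\right) \left(28613 + \left(107 - 28\right) 56\right) = \left(\left(213 - -3672\right) - 9649\right) \left(28613 + 79 \cdot 56\right) = \left(\left(213 + 3672\right) - 9649\right) \left(28613 + 4424\right) = \left(3885 - 9649\right) 33037 = \left(-5764\right) 33037 = -190425268$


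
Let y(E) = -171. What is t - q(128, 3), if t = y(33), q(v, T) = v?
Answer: -299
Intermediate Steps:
t = -171
t - q(128, 3) = -171 - 1*128 = -171 - 128 = -299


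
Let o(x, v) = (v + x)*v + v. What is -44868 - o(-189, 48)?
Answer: -38148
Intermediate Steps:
o(x, v) = v + v*(v + x) (o(x, v) = v*(v + x) + v = v + v*(v + x))
-44868 - o(-189, 48) = -44868 - 48*(1 + 48 - 189) = -44868 - 48*(-140) = -44868 - 1*(-6720) = -44868 + 6720 = -38148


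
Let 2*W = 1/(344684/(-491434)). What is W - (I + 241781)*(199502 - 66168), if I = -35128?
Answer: -9497378507167485/344684 ≈ -2.7554e+10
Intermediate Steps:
W = -245717/344684 (W = 1/(2*((344684/(-491434)))) = 1/(2*((344684*(-1/491434)))) = 1/(2*(-172342/245717)) = (½)*(-245717/172342) = -245717/344684 ≈ -0.71288)
W - (I + 241781)*(199502 - 66168) = -245717/344684 - (-35128 + 241781)*(199502 - 66168) = -245717/344684 - 206653*133334 = -245717/344684 - 1*27553871102 = -245717/344684 - 27553871102 = -9497378507167485/344684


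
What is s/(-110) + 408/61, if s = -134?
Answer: 26527/3355 ≈ 7.9067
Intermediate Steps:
s/(-110) + 408/61 = -134/(-110) + 408/61 = -134*(-1/110) + 408*(1/61) = 67/55 + 408/61 = 26527/3355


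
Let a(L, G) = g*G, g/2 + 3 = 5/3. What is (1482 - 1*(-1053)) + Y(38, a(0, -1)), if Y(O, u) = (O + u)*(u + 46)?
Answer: 40627/9 ≈ 4514.1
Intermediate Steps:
g = -8/3 (g = -6 + 2*(5/3) = -6 + 10/3 = -8/3 ≈ -2.6667)
a(L, G) = -8*G/3
Y(O, u) = (46 + u)*(O + u) (Y(O, u) = (O + u)*(46 + u) = (46 + u)*(O + u))
(1482 - 1*(-1053)) + Y(38, a(0, -1)) = (1482 - 1*(-1053)) + ((-8/3*(-1))² + 46*38 + 46*(-8/3*(-1)) + 38*(-8/3*(-1))) = (1482 + 1053) + ((8/3)² + 1748 + 46*(8/3) + 38*(8/3)) = 2535 + (64/9 + 1748 + 368/3 + 304/3) = 2535 + 17812/9 = 40627/9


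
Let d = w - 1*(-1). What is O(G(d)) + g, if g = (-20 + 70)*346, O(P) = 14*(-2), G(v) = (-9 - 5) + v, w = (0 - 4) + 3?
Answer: 17272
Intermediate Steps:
w = -1 (w = -4 + 3 = -1)
d = 0 (d = -1 - 1*(-1) = -1 + 1 = 0)
G(v) = -14 + v
O(P) = -28
g = 17300 (g = 50*346 = 17300)
O(G(d)) + g = -28 + 17300 = 17272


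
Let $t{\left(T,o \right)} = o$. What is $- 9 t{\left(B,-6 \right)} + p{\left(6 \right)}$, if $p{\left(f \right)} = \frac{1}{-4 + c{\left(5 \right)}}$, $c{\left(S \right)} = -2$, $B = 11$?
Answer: $\frac{323}{6} \approx 53.833$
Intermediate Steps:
$p{\left(f \right)} = - \frac{1}{6}$ ($p{\left(f \right)} = \frac{1}{-4 - 2} = \frac{1}{-6} = - \frac{1}{6}$)
$- 9 t{\left(B,-6 \right)} + p{\left(6 \right)} = \left(-9\right) \left(-6\right) - \frac{1}{6} = 54 - \frac{1}{6} = \frac{323}{6}$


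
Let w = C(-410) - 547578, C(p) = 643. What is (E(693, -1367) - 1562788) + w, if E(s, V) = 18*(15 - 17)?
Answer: -2109759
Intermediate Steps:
E(s, V) = -36 (E(s, V) = 18*(-2) = -36)
w = -546935 (w = 643 - 547578 = -546935)
(E(693, -1367) - 1562788) + w = (-36 - 1562788) - 546935 = -1562824 - 546935 = -2109759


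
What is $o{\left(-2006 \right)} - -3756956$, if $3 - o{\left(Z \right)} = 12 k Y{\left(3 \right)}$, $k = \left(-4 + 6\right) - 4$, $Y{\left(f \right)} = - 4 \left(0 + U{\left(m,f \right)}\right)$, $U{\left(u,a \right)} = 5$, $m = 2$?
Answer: $3756479$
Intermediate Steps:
$Y{\left(f \right)} = -20$ ($Y{\left(f \right)} = - 4 \left(0 + 5\right) = \left(-4\right) 5 = -20$)
$k = -2$ ($k = 2 - 4 = -2$)
$o{\left(Z \right)} = -477$ ($o{\left(Z \right)} = 3 - 12 \left(-2\right) \left(-20\right) = 3 - \left(-24\right) \left(-20\right) = 3 - 480 = -477$)
$o{\left(-2006 \right)} - -3756956 = -477 - -3756956 = -477 + 3756956 = 3756479$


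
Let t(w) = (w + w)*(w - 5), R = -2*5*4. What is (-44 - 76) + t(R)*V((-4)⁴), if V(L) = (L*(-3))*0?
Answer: -120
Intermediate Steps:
R = -40 (R = -10*4 = -40)
t(w) = 2*w*(-5 + w) (t(w) = (2*w)*(-5 + w) = 2*w*(-5 + w))
V(L) = 0 (V(L) = -3*L*0 = 0)
(-44 - 76) + t(R)*V((-4)⁴) = (-44 - 76) + (2*(-40)*(-5 - 40))*0 = -120 + (2*(-40)*(-45))*0 = -120 + 3600*0 = -120 + 0 = -120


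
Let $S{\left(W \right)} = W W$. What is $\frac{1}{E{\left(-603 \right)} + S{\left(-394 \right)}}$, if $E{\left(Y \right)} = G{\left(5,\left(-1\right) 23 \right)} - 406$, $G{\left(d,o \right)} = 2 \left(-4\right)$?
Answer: $\frac{1}{154822} \approx 6.459 \cdot 10^{-6}$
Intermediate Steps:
$G{\left(d,o \right)} = -8$
$S{\left(W \right)} = W^{2}$
$E{\left(Y \right)} = -414$ ($E{\left(Y \right)} = -8 - 406 = -414$)
$\frac{1}{E{\left(-603 \right)} + S{\left(-394 \right)}} = \frac{1}{-414 + \left(-394\right)^{2}} = \frac{1}{-414 + 155236} = \frac{1}{154822}$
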